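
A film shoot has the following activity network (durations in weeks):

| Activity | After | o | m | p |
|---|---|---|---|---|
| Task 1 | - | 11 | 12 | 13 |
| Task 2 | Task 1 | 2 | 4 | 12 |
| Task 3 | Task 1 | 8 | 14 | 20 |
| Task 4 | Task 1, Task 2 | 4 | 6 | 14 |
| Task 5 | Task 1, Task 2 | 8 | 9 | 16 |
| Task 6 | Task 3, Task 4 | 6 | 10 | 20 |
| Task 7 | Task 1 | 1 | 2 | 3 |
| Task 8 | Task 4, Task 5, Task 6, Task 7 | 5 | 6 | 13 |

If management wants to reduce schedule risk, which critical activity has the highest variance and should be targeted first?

te_Task 1 = (11 + 4·12 + 13)/6 = 72/6 = 12; σ²_Task 1 = ((13−11)/6)² = 0.111
te_Task 2 = (2 + 4·4 + 12)/6 = 30/6 = 5; σ²_Task 2 = ((12−2)/6)² = 2.778
te_Task 3 = (8 + 4·14 + 20)/6 = 84/6 = 14; σ²_Task 3 = ((20−8)/6)² = 4.000
te_Task 4 = (4 + 4·6 + 14)/6 = 42/6 = 7; σ²_Task 4 = ((14−4)/6)² = 2.778
te_Task 5 = (8 + 4·9 + 16)/6 = 60/6 = 10; σ²_Task 5 = ((16−8)/6)² = 1.778
te_Task 6 = (6 + 4·10 + 20)/6 = 66/6 = 11; σ²_Task 6 = ((20−6)/6)² = 5.444
te_Task 7 = (1 + 4·2 + 3)/6 = 12/6 = 2; σ²_Task 7 = ((3−1)/6)² = 0.111
te_Task 8 = (5 + 4·6 + 13)/6 = 42/6 = 7; σ²_Task 8 = ((13−5)/6)² = 1.778

Forward pass:
ES_Task 1 = 0; EF_Task 1 = 12
ES_Task 2 = 12; EF_Task 2 = 12+5 = 17
ES_Task 3 = 12; EF_Task 3 = 12+14 = 26
ES_Task 4 = max(EF_Task 1=12, EF_Task 2=17) = 17; EF_Task 4 = 17+7 = 24
ES_Task 5 = max(EF_Task 1=12, EF_Task 2=17) = 17; EF_Task 5 = 17+10 = 27
ES_Task 6 = max(EF_Task 3=26, EF_Task 4=24) = 26; EF_Task 6 = 26+11 = 37
ES_Task 7 = 12; EF_Task 7 = 12+2 = 14
ES_Task 8 = max(EF_Task 4=24, EF_Task 5=27, EF_Task 6=37, EF_Task 7=14) = 37; EF_Task 8 = 37+7 = 44
Expected project duration μ = 44 weeks. Critical path: Task 1 → Task 3 → Task 6 → Task 8.

Variances on critical path: σ²_Task 1=0.111, σ²_Task 3=4.000, σ²_Task 6=5.444, σ²_Task 8=1.778.
Largest is σ²_Task 6 = 5.444.

Task 6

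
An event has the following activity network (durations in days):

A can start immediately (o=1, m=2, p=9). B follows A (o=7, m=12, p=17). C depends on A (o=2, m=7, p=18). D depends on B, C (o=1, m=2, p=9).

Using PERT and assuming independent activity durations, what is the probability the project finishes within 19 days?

te_A = (1 + 4·2 + 9)/6 = 18/6 = 3; σ²_A = ((9−1)/6)² = 1.778
te_B = (7 + 4·12 + 17)/6 = 72/6 = 12; σ²_B = ((17−7)/6)² = 2.778
te_C = (2 + 4·7 + 18)/6 = 48/6 = 8; σ²_C = ((18−2)/6)² = 7.111
te_D = (1 + 4·2 + 9)/6 = 18/6 = 3; σ²_D = ((9−1)/6)² = 1.778

Forward pass:
ES_A = 0; EF_A = 3
ES_B = 3; EF_B = 3+12 = 15
ES_C = 3; EF_C = 3+8 = 11
ES_D = max(EF_B=15, EF_C=11) = 15; EF_D = 15+3 = 18
Expected project duration μ = 18 days. Critical path: A → B → D.

Variance along critical path = 1.778 + 2.778 + 1.778 = 6.333; σ = √6.333 = 2.517 days.
Z = (19 − 18) / 2.517 = 0.397
P(T ≤ 19) = Φ(0.397) ≈ 0.654

0.654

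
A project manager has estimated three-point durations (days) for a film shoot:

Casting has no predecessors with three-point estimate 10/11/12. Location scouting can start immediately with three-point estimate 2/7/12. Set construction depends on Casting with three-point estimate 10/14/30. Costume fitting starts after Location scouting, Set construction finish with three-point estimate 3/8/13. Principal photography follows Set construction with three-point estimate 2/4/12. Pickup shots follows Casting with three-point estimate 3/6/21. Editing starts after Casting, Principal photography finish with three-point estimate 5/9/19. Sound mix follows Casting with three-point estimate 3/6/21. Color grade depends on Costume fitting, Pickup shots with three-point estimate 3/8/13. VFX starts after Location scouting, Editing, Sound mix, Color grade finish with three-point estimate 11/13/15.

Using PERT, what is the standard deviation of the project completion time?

4.15 days

te_Casting = (10 + 4·11 + 12)/6 = 66/6 = 11; σ²_Casting = ((12−10)/6)² = 0.111
te_Location scouting = (2 + 4·7 + 12)/6 = 42/6 = 7; σ²_Location scouting = ((12−2)/6)² = 2.778
te_Set construction = (10 + 4·14 + 30)/6 = 96/6 = 16; σ²_Set construction = ((30−10)/6)² = 11.111
te_Costume fitting = (3 + 4·8 + 13)/6 = 48/6 = 8; σ²_Costume fitting = ((13−3)/6)² = 2.778
te_Principal photography = (2 + 4·4 + 12)/6 = 30/6 = 5; σ²_Principal photography = ((12−2)/6)² = 2.778
te_Pickup shots = (3 + 4·6 + 21)/6 = 48/6 = 8; σ²_Pickup shots = ((21−3)/6)² = 9.000
te_Editing = (5 + 4·9 + 19)/6 = 60/6 = 10; σ²_Editing = ((19−5)/6)² = 5.444
te_Sound mix = (3 + 4·6 + 21)/6 = 48/6 = 8; σ²_Sound mix = ((21−3)/6)² = 9.000
te_Color grade = (3 + 4·8 + 13)/6 = 48/6 = 8; σ²_Color grade = ((13−3)/6)² = 2.778
te_VFX = (11 + 4·13 + 15)/6 = 78/6 = 13; σ²_VFX = ((15−11)/6)² = 0.444

Forward pass:
ES_Casting = 0; EF_Casting = 11
ES_Location scouting = 0; EF_Location scouting = 7
ES_Set construction = 11; EF_Set construction = 11+16 = 27
ES_Costume fitting = max(EF_Location scouting=7, EF_Set construction=27) = 27; EF_Costume fitting = 27+8 = 35
ES_Principal photography = 27; EF_Principal photography = 27+5 = 32
ES_Pickup shots = 11; EF_Pickup shots = 11+8 = 19
ES_Editing = max(EF_Casting=11, EF_Principal photography=32) = 32; EF_Editing = 32+10 = 42
ES_Sound mix = 11; EF_Sound mix = 11+8 = 19
ES_Color grade = max(EF_Costume fitting=35, EF_Pickup shots=19) = 35; EF_Color grade = 35+8 = 43
ES_VFX = max(EF_Location scouting=7, EF_Editing=42, EF_Sound mix=19, EF_Color grade=43) = 43; EF_VFX = 43+13 = 56
Expected project duration μ = 56 days. Critical path: Casting → Set construction → Costume fitting → Color grade → VFX.

Variance along critical path = 0.111 + 11.111 + 2.778 + 2.778 + 0.444 = 17.222
σ = √17.222 = 4.150 days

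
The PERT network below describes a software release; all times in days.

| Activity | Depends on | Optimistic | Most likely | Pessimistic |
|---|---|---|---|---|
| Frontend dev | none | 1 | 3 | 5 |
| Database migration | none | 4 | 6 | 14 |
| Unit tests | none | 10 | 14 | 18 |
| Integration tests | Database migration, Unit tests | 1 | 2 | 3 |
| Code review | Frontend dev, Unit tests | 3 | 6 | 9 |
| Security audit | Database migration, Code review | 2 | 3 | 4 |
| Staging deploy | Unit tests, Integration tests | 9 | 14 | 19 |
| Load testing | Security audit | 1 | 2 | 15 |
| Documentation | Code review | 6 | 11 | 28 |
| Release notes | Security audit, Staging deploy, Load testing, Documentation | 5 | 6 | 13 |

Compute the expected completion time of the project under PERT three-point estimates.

40 days

te_Frontend dev = (1 + 4·3 + 5)/6 = 18/6 = 3
te_Database migration = (4 + 4·6 + 14)/6 = 42/6 = 7
te_Unit tests = (10 + 4·14 + 18)/6 = 84/6 = 14
te_Integration tests = (1 + 4·2 + 3)/6 = 12/6 = 2
te_Code review = (3 + 4·6 + 9)/6 = 36/6 = 6
te_Security audit = (2 + 4·3 + 4)/6 = 18/6 = 3
te_Staging deploy = (9 + 4·14 + 19)/6 = 84/6 = 14
te_Load testing = (1 + 4·2 + 15)/6 = 24/6 = 4
te_Documentation = (6 + 4·11 + 28)/6 = 78/6 = 13
te_Release notes = (5 + 4·6 + 13)/6 = 42/6 = 7

Forward pass:
ES_Frontend dev = 0; EF_Frontend dev = 3
ES_Database migration = 0; EF_Database migration = 7
ES_Unit tests = 0; EF_Unit tests = 14
ES_Integration tests = max(EF_Database migration=7, EF_Unit tests=14) = 14; EF_Integration tests = 14+2 = 16
ES_Code review = max(EF_Frontend dev=3, EF_Unit tests=14) = 14; EF_Code review = 14+6 = 20
ES_Security audit = max(EF_Database migration=7, EF_Code review=20) = 20; EF_Security audit = 20+3 = 23
ES_Staging deploy = max(EF_Unit tests=14, EF_Integration tests=16) = 16; EF_Staging deploy = 16+14 = 30
ES_Load testing = 23; EF_Load testing = 23+4 = 27
ES_Documentation = 20; EF_Documentation = 20+13 = 33
ES_Release notes = max(EF_Security audit=23, EF_Staging deploy=30, EF_Load testing=27, EF_Documentation=33) = 33; EF_Release notes = 33+7 = 40
Expected project duration μ = 40 days. Critical path: Unit tests → Code review → Documentation → Release notes.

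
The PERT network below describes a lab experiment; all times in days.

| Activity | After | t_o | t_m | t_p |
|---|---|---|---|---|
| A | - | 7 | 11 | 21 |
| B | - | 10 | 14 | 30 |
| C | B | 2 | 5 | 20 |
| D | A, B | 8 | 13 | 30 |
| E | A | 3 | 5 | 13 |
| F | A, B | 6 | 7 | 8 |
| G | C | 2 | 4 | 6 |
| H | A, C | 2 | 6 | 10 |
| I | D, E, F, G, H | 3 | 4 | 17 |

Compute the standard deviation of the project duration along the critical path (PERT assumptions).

te_A = (7 + 4·11 + 21)/6 = 72/6 = 12; σ²_A = ((21−7)/6)² = 5.444
te_B = (10 + 4·14 + 30)/6 = 96/6 = 16; σ²_B = ((30−10)/6)² = 11.111
te_C = (2 + 4·5 + 20)/6 = 42/6 = 7; σ²_C = ((20−2)/6)² = 9.000
te_D = (8 + 4·13 + 30)/6 = 90/6 = 15; σ²_D = ((30−8)/6)² = 13.444
te_E = (3 + 4·5 + 13)/6 = 36/6 = 6; σ²_E = ((13−3)/6)² = 2.778
te_F = (6 + 4·7 + 8)/6 = 42/6 = 7; σ²_F = ((8−6)/6)² = 0.111
te_G = (2 + 4·4 + 6)/6 = 24/6 = 4; σ²_G = ((6−2)/6)² = 0.444
te_H = (2 + 4·6 + 10)/6 = 36/6 = 6; σ²_H = ((10−2)/6)² = 1.778
te_I = (3 + 4·4 + 17)/6 = 36/6 = 6; σ²_I = ((17−3)/6)² = 5.444

Forward pass:
ES_A = 0; EF_A = 12
ES_B = 0; EF_B = 16
ES_C = 16; EF_C = 16+7 = 23
ES_D = max(EF_A=12, EF_B=16) = 16; EF_D = 16+15 = 31
ES_E = 12; EF_E = 12+6 = 18
ES_F = max(EF_A=12, EF_B=16) = 16; EF_F = 16+7 = 23
ES_G = 23; EF_G = 23+4 = 27
ES_H = max(EF_A=12, EF_C=23) = 23; EF_H = 23+6 = 29
ES_I = max(EF_D=31, EF_E=18, EF_F=23, EF_G=27, EF_H=29) = 31; EF_I = 31+6 = 37
Expected project duration μ = 37 days. Critical path: B → D → I.

Variance along critical path = 11.111 + 13.444 + 5.444 = 30.000
σ = √30.000 = 5.477 days

5.48 days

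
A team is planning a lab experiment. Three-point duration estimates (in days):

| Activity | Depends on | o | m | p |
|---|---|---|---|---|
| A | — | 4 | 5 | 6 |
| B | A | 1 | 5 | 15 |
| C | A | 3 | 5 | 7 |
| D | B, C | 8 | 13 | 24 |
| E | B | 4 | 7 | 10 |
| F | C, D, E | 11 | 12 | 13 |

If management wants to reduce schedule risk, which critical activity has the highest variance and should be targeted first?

D

te_A = (4 + 4·5 + 6)/6 = 30/6 = 5; σ²_A = ((6−4)/6)² = 0.111
te_B = (1 + 4·5 + 15)/6 = 36/6 = 6; σ²_B = ((15−1)/6)² = 5.444
te_C = (3 + 4·5 + 7)/6 = 30/6 = 5; σ²_C = ((7−3)/6)² = 0.444
te_D = (8 + 4·13 + 24)/6 = 84/6 = 14; σ²_D = ((24−8)/6)² = 7.111
te_E = (4 + 4·7 + 10)/6 = 42/6 = 7; σ²_E = ((10−4)/6)² = 1.000
te_F = (11 + 4·12 + 13)/6 = 72/6 = 12; σ²_F = ((13−11)/6)² = 0.111

Forward pass:
ES_A = 0; EF_A = 5
ES_B = 5; EF_B = 5+6 = 11
ES_C = 5; EF_C = 5+5 = 10
ES_D = max(EF_B=11, EF_C=10) = 11; EF_D = 11+14 = 25
ES_E = 11; EF_E = 11+7 = 18
ES_F = max(EF_C=10, EF_D=25, EF_E=18) = 25; EF_F = 25+12 = 37
Expected project duration μ = 37 days. Critical path: A → B → D → F.

Variances on critical path: σ²_A=0.111, σ²_B=5.444, σ²_D=7.111, σ²_F=0.111.
Largest is σ²_D = 7.111.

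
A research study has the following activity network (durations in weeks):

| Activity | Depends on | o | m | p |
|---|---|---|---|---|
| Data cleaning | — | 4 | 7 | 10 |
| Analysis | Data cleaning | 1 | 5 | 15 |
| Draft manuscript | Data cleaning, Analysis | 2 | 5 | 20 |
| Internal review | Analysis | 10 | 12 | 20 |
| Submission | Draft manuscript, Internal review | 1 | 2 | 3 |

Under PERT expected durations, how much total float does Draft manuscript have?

6 weeks

te_Data cleaning = (4 + 4·7 + 10)/6 = 42/6 = 7
te_Analysis = (1 + 4·5 + 15)/6 = 36/6 = 6
te_Draft manuscript = (2 + 4·5 + 20)/6 = 42/6 = 7
te_Internal review = (10 + 4·12 + 20)/6 = 78/6 = 13
te_Submission = (1 + 4·2 + 3)/6 = 12/6 = 2

Forward pass:
ES_Data cleaning = 0; EF_Data cleaning = 7
ES_Analysis = 7; EF_Analysis = 7+6 = 13
ES_Draft manuscript = max(EF_Data cleaning=7, EF_Analysis=13) = 13; EF_Draft manuscript = 13+7 = 20
ES_Internal review = 13; EF_Internal review = 13+13 = 26
ES_Submission = max(EF_Draft manuscript=20, EF_Internal review=26) = 26; EF_Submission = 26+2 = 28
Expected project duration μ = 28 weeks. Critical path: Data cleaning → Analysis → Internal review → Submission.

Backward pass:
LF_Submission = 28; LS_Submission = 28−2 = 26
LF_Internal review = LS_Submission = 26; LS_Internal review = 26−13 = 13
LF_Draft manuscript = LS_Submission = 26; LS_Draft manuscript = 26−7 = 19
LF_Analysis = min(LS_Draft manuscript=19, LS_Internal review=13) = 13; LS_Analysis = 13−6 = 7
LF_Data cleaning = min(LS_Analysis=7, LS_Draft manuscript=19) = 7; LS_Data cleaning = 7−7 = 0
Slack_Draft manuscript = LS_Draft manuscript − ES_Draft manuscript = 19 − 13 = 6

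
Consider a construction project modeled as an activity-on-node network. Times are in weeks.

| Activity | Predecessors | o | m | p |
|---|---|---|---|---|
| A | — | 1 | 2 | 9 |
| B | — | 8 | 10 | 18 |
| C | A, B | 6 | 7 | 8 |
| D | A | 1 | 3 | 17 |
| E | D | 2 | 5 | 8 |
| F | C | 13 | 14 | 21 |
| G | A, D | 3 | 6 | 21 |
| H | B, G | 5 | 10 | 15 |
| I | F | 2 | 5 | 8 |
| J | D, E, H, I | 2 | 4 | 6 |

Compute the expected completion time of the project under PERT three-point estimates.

te_A = (1 + 4·2 + 9)/6 = 18/6 = 3
te_B = (8 + 4·10 + 18)/6 = 66/6 = 11
te_C = (6 + 4·7 + 8)/6 = 42/6 = 7
te_D = (1 + 4·3 + 17)/6 = 30/6 = 5
te_E = (2 + 4·5 + 8)/6 = 30/6 = 5
te_F = (13 + 4·14 + 21)/6 = 90/6 = 15
te_G = (3 + 4·6 + 21)/6 = 48/6 = 8
te_H = (5 + 4·10 + 15)/6 = 60/6 = 10
te_I = (2 + 4·5 + 8)/6 = 30/6 = 5
te_J = (2 + 4·4 + 6)/6 = 24/6 = 4

Forward pass:
ES_A = 0; EF_A = 3
ES_B = 0; EF_B = 11
ES_C = max(EF_A=3, EF_B=11) = 11; EF_C = 11+7 = 18
ES_D = 3; EF_D = 3+5 = 8
ES_E = 8; EF_E = 8+5 = 13
ES_F = 18; EF_F = 18+15 = 33
ES_G = max(EF_A=3, EF_D=8) = 8; EF_G = 8+8 = 16
ES_H = max(EF_B=11, EF_G=16) = 16; EF_H = 16+10 = 26
ES_I = 33; EF_I = 33+5 = 38
ES_J = max(EF_D=8, EF_E=13, EF_H=26, EF_I=38) = 38; EF_J = 38+4 = 42
Expected project duration μ = 42 weeks. Critical path: B → C → F → I → J.

42 weeks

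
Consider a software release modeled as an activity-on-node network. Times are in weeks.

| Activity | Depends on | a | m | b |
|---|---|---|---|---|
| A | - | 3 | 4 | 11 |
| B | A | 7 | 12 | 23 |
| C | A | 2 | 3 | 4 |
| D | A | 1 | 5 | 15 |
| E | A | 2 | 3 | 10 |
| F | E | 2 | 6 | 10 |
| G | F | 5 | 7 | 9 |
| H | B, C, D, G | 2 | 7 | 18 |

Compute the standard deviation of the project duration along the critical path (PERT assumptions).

3.59 weeks

te_A = (3 + 4·4 + 11)/6 = 30/6 = 5; σ²_A = ((11−3)/6)² = 1.778
te_B = (7 + 4·12 + 23)/6 = 78/6 = 13; σ²_B = ((23−7)/6)² = 7.111
te_C = (2 + 4·3 + 4)/6 = 18/6 = 3; σ²_C = ((4−2)/6)² = 0.111
te_D = (1 + 4·5 + 15)/6 = 36/6 = 6; σ²_D = ((15−1)/6)² = 5.444
te_E = (2 + 4·3 + 10)/6 = 24/6 = 4; σ²_E = ((10−2)/6)² = 1.778
te_F = (2 + 4·6 + 10)/6 = 36/6 = 6; σ²_F = ((10−2)/6)² = 1.778
te_G = (5 + 4·7 + 9)/6 = 42/6 = 7; σ²_G = ((9−5)/6)² = 0.444
te_H = (2 + 4·7 + 18)/6 = 48/6 = 8; σ²_H = ((18−2)/6)² = 7.111

Forward pass:
ES_A = 0; EF_A = 5
ES_B = 5; EF_B = 5+13 = 18
ES_C = 5; EF_C = 5+3 = 8
ES_D = 5; EF_D = 5+6 = 11
ES_E = 5; EF_E = 5+4 = 9
ES_F = 9; EF_F = 9+6 = 15
ES_G = 15; EF_G = 15+7 = 22
ES_H = max(EF_B=18, EF_C=8, EF_D=11, EF_G=22) = 22; EF_H = 22+8 = 30
Expected project duration μ = 30 weeks. Critical path: A → E → F → G → H.

Variance along critical path = 1.778 + 1.778 + 1.778 + 0.444 + 7.111 = 12.889
σ = √12.889 = 3.590 weeks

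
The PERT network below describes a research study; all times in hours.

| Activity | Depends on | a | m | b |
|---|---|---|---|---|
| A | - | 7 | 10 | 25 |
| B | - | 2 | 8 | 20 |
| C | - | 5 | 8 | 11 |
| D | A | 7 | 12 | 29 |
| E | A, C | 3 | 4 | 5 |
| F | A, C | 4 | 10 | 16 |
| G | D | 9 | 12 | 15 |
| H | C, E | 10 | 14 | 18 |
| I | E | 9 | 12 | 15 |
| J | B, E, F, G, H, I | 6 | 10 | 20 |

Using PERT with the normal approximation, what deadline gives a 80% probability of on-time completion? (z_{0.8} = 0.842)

te_A = (7 + 4·10 + 25)/6 = 72/6 = 12; σ²_A = ((25−7)/6)² = 9.000
te_B = (2 + 4·8 + 20)/6 = 54/6 = 9; σ²_B = ((20−2)/6)² = 9.000
te_C = (5 + 4·8 + 11)/6 = 48/6 = 8; σ²_C = ((11−5)/6)² = 1.000
te_D = (7 + 4·12 + 29)/6 = 84/6 = 14; σ²_D = ((29−7)/6)² = 13.444
te_E = (3 + 4·4 + 5)/6 = 24/6 = 4; σ²_E = ((5−3)/6)² = 0.111
te_F = (4 + 4·10 + 16)/6 = 60/6 = 10; σ²_F = ((16−4)/6)² = 4.000
te_G = (9 + 4·12 + 15)/6 = 72/6 = 12; σ²_G = ((15−9)/6)² = 1.000
te_H = (10 + 4·14 + 18)/6 = 84/6 = 14; σ²_H = ((18−10)/6)² = 1.778
te_I = (9 + 4·12 + 15)/6 = 72/6 = 12; σ²_I = ((15−9)/6)² = 1.000
te_J = (6 + 4·10 + 20)/6 = 66/6 = 11; σ²_J = ((20−6)/6)² = 5.444

Forward pass:
ES_A = 0; EF_A = 12
ES_B = 0; EF_B = 9
ES_C = 0; EF_C = 8
ES_D = 12; EF_D = 12+14 = 26
ES_E = max(EF_A=12, EF_C=8) = 12; EF_E = 12+4 = 16
ES_F = max(EF_A=12, EF_C=8) = 12; EF_F = 12+10 = 22
ES_G = 26; EF_G = 26+12 = 38
ES_H = max(EF_C=8, EF_E=16) = 16; EF_H = 16+14 = 30
ES_I = 16; EF_I = 16+12 = 28
ES_J = max(EF_B=9, EF_E=16, EF_F=22, EF_G=38, EF_H=30, EF_I=28) = 38; EF_J = 38+11 = 49
Expected project duration μ = 49 hours. Critical path: A → D → G → J.

Variance along critical path = 9.000 + 13.444 + 1.000 + 5.444 = 28.889; σ = 5.375 hours.
D = μ + z·σ = 49 + 0.842·5.375 = 53.5 hours

53.5 hours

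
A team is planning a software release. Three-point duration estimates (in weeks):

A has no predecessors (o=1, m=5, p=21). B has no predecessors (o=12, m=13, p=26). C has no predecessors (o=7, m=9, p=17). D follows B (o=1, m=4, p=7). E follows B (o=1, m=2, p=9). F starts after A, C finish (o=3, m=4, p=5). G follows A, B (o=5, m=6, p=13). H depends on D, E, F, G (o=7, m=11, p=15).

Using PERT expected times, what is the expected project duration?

te_A = (1 + 4·5 + 21)/6 = 42/6 = 7
te_B = (12 + 4·13 + 26)/6 = 90/6 = 15
te_C = (7 + 4·9 + 17)/6 = 60/6 = 10
te_D = (1 + 4·4 + 7)/6 = 24/6 = 4
te_E = (1 + 4·2 + 9)/6 = 18/6 = 3
te_F = (3 + 4·4 + 5)/6 = 24/6 = 4
te_G = (5 + 4·6 + 13)/6 = 42/6 = 7
te_H = (7 + 4·11 + 15)/6 = 66/6 = 11

Forward pass:
ES_A = 0; EF_A = 7
ES_B = 0; EF_B = 15
ES_C = 0; EF_C = 10
ES_D = 15; EF_D = 15+4 = 19
ES_E = 15; EF_E = 15+3 = 18
ES_F = max(EF_A=7, EF_C=10) = 10; EF_F = 10+4 = 14
ES_G = max(EF_A=7, EF_B=15) = 15; EF_G = 15+7 = 22
ES_H = max(EF_D=19, EF_E=18, EF_F=14, EF_G=22) = 22; EF_H = 22+11 = 33
Expected project duration μ = 33 weeks. Critical path: B → G → H.

33 weeks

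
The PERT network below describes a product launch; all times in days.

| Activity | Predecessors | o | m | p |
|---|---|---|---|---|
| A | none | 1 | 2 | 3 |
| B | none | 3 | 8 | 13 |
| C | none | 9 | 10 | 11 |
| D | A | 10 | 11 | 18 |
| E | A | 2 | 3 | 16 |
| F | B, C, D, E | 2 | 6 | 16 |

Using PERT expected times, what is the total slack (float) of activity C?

te_A = (1 + 4·2 + 3)/6 = 12/6 = 2
te_B = (3 + 4·8 + 13)/6 = 48/6 = 8
te_C = (9 + 4·10 + 11)/6 = 60/6 = 10
te_D = (10 + 4·11 + 18)/6 = 72/6 = 12
te_E = (2 + 4·3 + 16)/6 = 30/6 = 5
te_F = (2 + 4·6 + 16)/6 = 42/6 = 7

Forward pass:
ES_A = 0; EF_A = 2
ES_B = 0; EF_B = 8
ES_C = 0; EF_C = 10
ES_D = 2; EF_D = 2+12 = 14
ES_E = 2; EF_E = 2+5 = 7
ES_F = max(EF_B=8, EF_C=10, EF_D=14, EF_E=7) = 14; EF_F = 14+7 = 21
Expected project duration μ = 21 days. Critical path: A → D → F.

Backward pass:
LF_F = 21; LS_F = 21−7 = 14
LF_E = LS_F = 14; LS_E = 14−5 = 9
LF_D = LS_F = 14; LS_D = 14−12 = 2
LF_C = LS_F = 14; LS_C = 14−10 = 4
LF_B = LS_F = 14; LS_B = 14−8 = 6
LF_A = min(LS_D=2, LS_E=9) = 2; LS_A = 2−2 = 0
Slack_C = LS_C − ES_C = 4 − 0 = 4

4 days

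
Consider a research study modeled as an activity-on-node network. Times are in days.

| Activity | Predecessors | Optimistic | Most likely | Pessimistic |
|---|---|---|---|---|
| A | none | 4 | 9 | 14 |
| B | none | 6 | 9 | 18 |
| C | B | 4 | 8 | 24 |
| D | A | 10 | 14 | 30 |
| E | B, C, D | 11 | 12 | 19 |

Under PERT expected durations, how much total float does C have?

5 days

te_A = (4 + 4·9 + 14)/6 = 54/6 = 9
te_B = (6 + 4·9 + 18)/6 = 60/6 = 10
te_C = (4 + 4·8 + 24)/6 = 60/6 = 10
te_D = (10 + 4·14 + 30)/6 = 96/6 = 16
te_E = (11 + 4·12 + 19)/6 = 78/6 = 13

Forward pass:
ES_A = 0; EF_A = 9
ES_B = 0; EF_B = 10
ES_C = 10; EF_C = 10+10 = 20
ES_D = 9; EF_D = 9+16 = 25
ES_E = max(EF_B=10, EF_C=20, EF_D=25) = 25; EF_E = 25+13 = 38
Expected project duration μ = 38 days. Critical path: A → D → E.

Backward pass:
LF_E = 38; LS_E = 38−13 = 25
LF_D = LS_E = 25; LS_D = 25−16 = 9
LF_C = LS_E = 25; LS_C = 25−10 = 15
LF_B = min(LS_C=15, LS_E=25) = 15; LS_B = 15−10 = 5
LF_A = LS_D = 9; LS_A = 9−9 = 0
Slack_C = LS_C − ES_C = 15 − 10 = 5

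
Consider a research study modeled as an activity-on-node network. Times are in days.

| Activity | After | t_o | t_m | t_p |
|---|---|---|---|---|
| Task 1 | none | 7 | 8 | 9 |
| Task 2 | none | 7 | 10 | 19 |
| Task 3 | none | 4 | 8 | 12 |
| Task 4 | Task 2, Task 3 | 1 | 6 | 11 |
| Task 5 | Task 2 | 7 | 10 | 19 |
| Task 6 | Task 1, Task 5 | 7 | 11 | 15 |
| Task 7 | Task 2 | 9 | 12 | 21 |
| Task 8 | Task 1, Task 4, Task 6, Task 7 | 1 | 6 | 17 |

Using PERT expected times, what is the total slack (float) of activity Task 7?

9 days

te_Task 1 = (7 + 4·8 + 9)/6 = 48/6 = 8
te_Task 2 = (7 + 4·10 + 19)/6 = 66/6 = 11
te_Task 3 = (4 + 4·8 + 12)/6 = 48/6 = 8
te_Task 4 = (1 + 4·6 + 11)/6 = 36/6 = 6
te_Task 5 = (7 + 4·10 + 19)/6 = 66/6 = 11
te_Task 6 = (7 + 4·11 + 15)/6 = 66/6 = 11
te_Task 7 = (9 + 4·12 + 21)/6 = 78/6 = 13
te_Task 8 = (1 + 4·6 + 17)/6 = 42/6 = 7

Forward pass:
ES_Task 1 = 0; EF_Task 1 = 8
ES_Task 2 = 0; EF_Task 2 = 11
ES_Task 3 = 0; EF_Task 3 = 8
ES_Task 4 = max(EF_Task 2=11, EF_Task 3=8) = 11; EF_Task 4 = 11+6 = 17
ES_Task 5 = 11; EF_Task 5 = 11+11 = 22
ES_Task 6 = max(EF_Task 1=8, EF_Task 5=22) = 22; EF_Task 6 = 22+11 = 33
ES_Task 7 = 11; EF_Task 7 = 11+13 = 24
ES_Task 8 = max(EF_Task 1=8, EF_Task 4=17, EF_Task 6=33, EF_Task 7=24) = 33; EF_Task 8 = 33+7 = 40
Expected project duration μ = 40 days. Critical path: Task 2 → Task 5 → Task 6 → Task 8.

Backward pass:
LF_Task 8 = 40; LS_Task 8 = 40−7 = 33
LF_Task 7 = LS_Task 8 = 33; LS_Task 7 = 33−13 = 20
LF_Task 6 = LS_Task 8 = 33; LS_Task 6 = 33−11 = 22
LF_Task 5 = LS_Task 6 = 22; LS_Task 5 = 22−11 = 11
LF_Task 4 = LS_Task 8 = 33; LS_Task 4 = 33−6 = 27
LF_Task 3 = LS_Task 4 = 27; LS_Task 3 = 27−8 = 19
LF_Task 2 = min(LS_Task 4=27, LS_Task 5=11, LS_Task 7=20) = 11; LS_Task 2 = 11−11 = 0
LF_Task 1 = min(LS_Task 6=22, LS_Task 8=33) = 22; LS_Task 1 = 22−8 = 14
Slack_Task 7 = LS_Task 7 − ES_Task 7 = 20 − 11 = 9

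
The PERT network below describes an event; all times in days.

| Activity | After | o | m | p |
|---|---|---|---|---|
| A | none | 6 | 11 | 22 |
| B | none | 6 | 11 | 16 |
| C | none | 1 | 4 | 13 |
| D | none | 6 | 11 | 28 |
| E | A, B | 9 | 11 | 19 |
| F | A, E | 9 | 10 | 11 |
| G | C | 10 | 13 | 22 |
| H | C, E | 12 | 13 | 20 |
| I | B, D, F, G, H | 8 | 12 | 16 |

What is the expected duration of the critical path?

50 days

te_A = (6 + 4·11 + 22)/6 = 72/6 = 12
te_B = (6 + 4·11 + 16)/6 = 66/6 = 11
te_C = (1 + 4·4 + 13)/6 = 30/6 = 5
te_D = (6 + 4·11 + 28)/6 = 78/6 = 13
te_E = (9 + 4·11 + 19)/6 = 72/6 = 12
te_F = (9 + 4·10 + 11)/6 = 60/6 = 10
te_G = (10 + 4·13 + 22)/6 = 84/6 = 14
te_H = (12 + 4·13 + 20)/6 = 84/6 = 14
te_I = (8 + 4·12 + 16)/6 = 72/6 = 12

Forward pass:
ES_A = 0; EF_A = 12
ES_B = 0; EF_B = 11
ES_C = 0; EF_C = 5
ES_D = 0; EF_D = 13
ES_E = max(EF_A=12, EF_B=11) = 12; EF_E = 12+12 = 24
ES_F = max(EF_A=12, EF_E=24) = 24; EF_F = 24+10 = 34
ES_G = 5; EF_G = 5+14 = 19
ES_H = max(EF_C=5, EF_E=24) = 24; EF_H = 24+14 = 38
ES_I = max(EF_B=11, EF_D=13, EF_F=34, EF_G=19, EF_H=38) = 38; EF_I = 38+12 = 50
Expected project duration μ = 50 days. Critical path: A → E → H → I.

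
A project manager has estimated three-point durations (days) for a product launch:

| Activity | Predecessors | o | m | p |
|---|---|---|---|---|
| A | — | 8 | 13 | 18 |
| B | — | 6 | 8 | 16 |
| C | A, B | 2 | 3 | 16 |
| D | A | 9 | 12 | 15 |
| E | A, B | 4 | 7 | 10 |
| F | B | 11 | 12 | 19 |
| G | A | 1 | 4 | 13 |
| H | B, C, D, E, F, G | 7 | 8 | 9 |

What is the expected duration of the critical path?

33 days

te_A = (8 + 4·13 + 18)/6 = 78/6 = 13
te_B = (6 + 4·8 + 16)/6 = 54/6 = 9
te_C = (2 + 4·3 + 16)/6 = 30/6 = 5
te_D = (9 + 4·12 + 15)/6 = 72/6 = 12
te_E = (4 + 4·7 + 10)/6 = 42/6 = 7
te_F = (11 + 4·12 + 19)/6 = 78/6 = 13
te_G = (1 + 4·4 + 13)/6 = 30/6 = 5
te_H = (7 + 4·8 + 9)/6 = 48/6 = 8

Forward pass:
ES_A = 0; EF_A = 13
ES_B = 0; EF_B = 9
ES_C = max(EF_A=13, EF_B=9) = 13; EF_C = 13+5 = 18
ES_D = 13; EF_D = 13+12 = 25
ES_E = max(EF_A=13, EF_B=9) = 13; EF_E = 13+7 = 20
ES_F = 9; EF_F = 9+13 = 22
ES_G = 13; EF_G = 13+5 = 18
ES_H = max(EF_B=9, EF_C=18, EF_D=25, EF_E=20, EF_F=22, EF_G=18) = 25; EF_H = 25+8 = 33
Expected project duration μ = 33 days. Critical path: A → D → H.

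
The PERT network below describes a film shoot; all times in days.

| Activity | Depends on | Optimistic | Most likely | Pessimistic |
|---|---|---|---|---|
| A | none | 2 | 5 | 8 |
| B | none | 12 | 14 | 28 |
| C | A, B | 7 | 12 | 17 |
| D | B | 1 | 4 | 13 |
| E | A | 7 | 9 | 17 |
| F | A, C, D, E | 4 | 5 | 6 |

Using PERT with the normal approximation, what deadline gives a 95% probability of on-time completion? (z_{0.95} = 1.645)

te_A = (2 + 4·5 + 8)/6 = 30/6 = 5; σ²_A = ((8−2)/6)² = 1.000
te_B = (12 + 4·14 + 28)/6 = 96/6 = 16; σ²_B = ((28−12)/6)² = 7.111
te_C = (7 + 4·12 + 17)/6 = 72/6 = 12; σ²_C = ((17−7)/6)² = 2.778
te_D = (1 + 4·4 + 13)/6 = 30/6 = 5; σ²_D = ((13−1)/6)² = 4.000
te_E = (7 + 4·9 + 17)/6 = 60/6 = 10; σ²_E = ((17−7)/6)² = 2.778
te_F = (4 + 4·5 + 6)/6 = 30/6 = 5; σ²_F = ((6−4)/6)² = 0.111

Forward pass:
ES_A = 0; EF_A = 5
ES_B = 0; EF_B = 16
ES_C = max(EF_A=5, EF_B=16) = 16; EF_C = 16+12 = 28
ES_D = 16; EF_D = 16+5 = 21
ES_E = 5; EF_E = 5+10 = 15
ES_F = max(EF_A=5, EF_C=28, EF_D=21, EF_E=15) = 28; EF_F = 28+5 = 33
Expected project duration μ = 33 days. Critical path: B → C → F.

Variance along critical path = 7.111 + 2.778 + 0.111 = 10.000; σ = 3.162 days.
D = μ + z·σ = 33 + 1.645·3.162 = 38.2 days

38.2 days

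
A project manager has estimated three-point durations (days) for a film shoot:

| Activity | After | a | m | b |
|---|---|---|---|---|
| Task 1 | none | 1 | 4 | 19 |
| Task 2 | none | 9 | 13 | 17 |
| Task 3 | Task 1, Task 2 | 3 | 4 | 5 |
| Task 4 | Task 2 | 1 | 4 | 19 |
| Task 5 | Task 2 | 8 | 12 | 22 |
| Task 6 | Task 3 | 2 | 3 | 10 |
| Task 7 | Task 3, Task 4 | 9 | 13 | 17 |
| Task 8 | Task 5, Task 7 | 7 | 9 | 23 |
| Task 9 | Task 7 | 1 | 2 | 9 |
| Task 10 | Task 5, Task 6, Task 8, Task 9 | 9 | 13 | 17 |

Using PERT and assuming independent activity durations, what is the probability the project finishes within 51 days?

0.140

te_Task 1 = (1 + 4·4 + 19)/6 = 36/6 = 6; σ²_Task 1 = ((19−1)/6)² = 9.000
te_Task 2 = (9 + 4·13 + 17)/6 = 78/6 = 13; σ²_Task 2 = ((17−9)/6)² = 1.778
te_Task 3 = (3 + 4·4 + 5)/6 = 24/6 = 4; σ²_Task 3 = ((5−3)/6)² = 0.111
te_Task 4 = (1 + 4·4 + 19)/6 = 36/6 = 6; σ²_Task 4 = ((19−1)/6)² = 9.000
te_Task 5 = (8 + 4·12 + 22)/6 = 78/6 = 13; σ²_Task 5 = ((22−8)/6)² = 5.444
te_Task 6 = (2 + 4·3 + 10)/6 = 24/6 = 4; σ²_Task 6 = ((10−2)/6)² = 1.778
te_Task 7 = (9 + 4·13 + 17)/6 = 78/6 = 13; σ²_Task 7 = ((17−9)/6)² = 1.778
te_Task 8 = (7 + 4·9 + 23)/6 = 66/6 = 11; σ²_Task 8 = ((23−7)/6)² = 7.111
te_Task 9 = (1 + 4·2 + 9)/6 = 18/6 = 3; σ²_Task 9 = ((9−1)/6)² = 1.778
te_Task 10 = (9 + 4·13 + 17)/6 = 78/6 = 13; σ²_Task 10 = ((17−9)/6)² = 1.778

Forward pass:
ES_Task 1 = 0; EF_Task 1 = 6
ES_Task 2 = 0; EF_Task 2 = 13
ES_Task 3 = max(EF_Task 1=6, EF_Task 2=13) = 13; EF_Task 3 = 13+4 = 17
ES_Task 4 = 13; EF_Task 4 = 13+6 = 19
ES_Task 5 = 13; EF_Task 5 = 13+13 = 26
ES_Task 6 = 17; EF_Task 6 = 17+4 = 21
ES_Task 7 = max(EF_Task 3=17, EF_Task 4=19) = 19; EF_Task 7 = 19+13 = 32
ES_Task 8 = max(EF_Task 5=26, EF_Task 7=32) = 32; EF_Task 8 = 32+11 = 43
ES_Task 9 = 32; EF_Task 9 = 32+3 = 35
ES_Task 10 = max(EF_Task 5=26, EF_Task 6=21, EF_Task 8=43, EF_Task 9=35) = 43; EF_Task 10 = 43+13 = 56
Expected project duration μ = 56 days. Critical path: Task 2 → Task 4 → Task 7 → Task 8 → Task 10.

Variance along critical path = 1.778 + 9.000 + 1.778 + 7.111 + 1.778 = 21.444; σ = √21.444 = 4.631 days.
Z = (51 − 56) / 4.631 = -1.080
P(T ≤ 51) = Φ(-1.080) ≈ 0.140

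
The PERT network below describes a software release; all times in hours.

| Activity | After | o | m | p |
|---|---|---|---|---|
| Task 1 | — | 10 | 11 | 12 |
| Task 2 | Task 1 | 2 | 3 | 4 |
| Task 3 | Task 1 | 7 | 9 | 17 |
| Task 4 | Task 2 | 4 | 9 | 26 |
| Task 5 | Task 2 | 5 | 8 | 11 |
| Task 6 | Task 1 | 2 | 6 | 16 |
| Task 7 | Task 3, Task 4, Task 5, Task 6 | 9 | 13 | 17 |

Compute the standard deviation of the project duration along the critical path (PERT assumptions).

3.93 hours

te_Task 1 = (10 + 4·11 + 12)/6 = 66/6 = 11; σ²_Task 1 = ((12−10)/6)² = 0.111
te_Task 2 = (2 + 4·3 + 4)/6 = 18/6 = 3; σ²_Task 2 = ((4−2)/6)² = 0.111
te_Task 3 = (7 + 4·9 + 17)/6 = 60/6 = 10; σ²_Task 3 = ((17−7)/6)² = 2.778
te_Task 4 = (4 + 4·9 + 26)/6 = 66/6 = 11; σ²_Task 4 = ((26−4)/6)² = 13.444
te_Task 5 = (5 + 4·8 + 11)/6 = 48/6 = 8; σ²_Task 5 = ((11−5)/6)² = 1.000
te_Task 6 = (2 + 4·6 + 16)/6 = 42/6 = 7; σ²_Task 6 = ((16−2)/6)² = 5.444
te_Task 7 = (9 + 4·13 + 17)/6 = 78/6 = 13; σ²_Task 7 = ((17−9)/6)² = 1.778

Forward pass:
ES_Task 1 = 0; EF_Task 1 = 11
ES_Task 2 = 11; EF_Task 2 = 11+3 = 14
ES_Task 3 = 11; EF_Task 3 = 11+10 = 21
ES_Task 4 = 14; EF_Task 4 = 14+11 = 25
ES_Task 5 = 14; EF_Task 5 = 14+8 = 22
ES_Task 6 = 11; EF_Task 6 = 11+7 = 18
ES_Task 7 = max(EF_Task 3=21, EF_Task 4=25, EF_Task 5=22, EF_Task 6=18) = 25; EF_Task 7 = 25+13 = 38
Expected project duration μ = 38 hours. Critical path: Task 1 → Task 2 → Task 4 → Task 7.

Variance along critical path = 0.111 + 0.111 + 13.444 + 1.778 = 15.444
σ = √15.444 = 3.930 hours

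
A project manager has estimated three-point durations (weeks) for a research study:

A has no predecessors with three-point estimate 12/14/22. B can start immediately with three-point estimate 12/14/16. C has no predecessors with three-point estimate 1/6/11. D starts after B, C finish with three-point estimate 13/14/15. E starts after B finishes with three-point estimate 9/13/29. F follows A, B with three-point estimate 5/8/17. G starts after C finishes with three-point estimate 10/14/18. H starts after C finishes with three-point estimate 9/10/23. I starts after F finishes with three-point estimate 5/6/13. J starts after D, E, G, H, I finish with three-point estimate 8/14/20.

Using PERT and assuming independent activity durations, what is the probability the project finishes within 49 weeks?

0.871

te_A = (12 + 4·14 + 22)/6 = 90/6 = 15; σ²_A = ((22−12)/6)² = 2.778
te_B = (12 + 4·14 + 16)/6 = 84/6 = 14; σ²_B = ((16−12)/6)² = 0.444
te_C = (1 + 4·6 + 11)/6 = 36/6 = 6; σ²_C = ((11−1)/6)² = 2.778
te_D = (13 + 4·14 + 15)/6 = 84/6 = 14; σ²_D = ((15−13)/6)² = 0.111
te_E = (9 + 4·13 + 29)/6 = 90/6 = 15; σ²_E = ((29−9)/6)² = 11.111
te_F = (5 + 4·8 + 17)/6 = 54/6 = 9; σ²_F = ((17−5)/6)² = 4.000
te_G = (10 + 4·14 + 18)/6 = 84/6 = 14; σ²_G = ((18−10)/6)² = 1.778
te_H = (9 + 4·10 + 23)/6 = 72/6 = 12; σ²_H = ((23−9)/6)² = 5.444
te_I = (5 + 4·6 + 13)/6 = 42/6 = 7; σ²_I = ((13−5)/6)² = 1.778
te_J = (8 + 4·14 + 20)/6 = 84/6 = 14; σ²_J = ((20−8)/6)² = 4.000

Forward pass:
ES_A = 0; EF_A = 15
ES_B = 0; EF_B = 14
ES_C = 0; EF_C = 6
ES_D = max(EF_B=14, EF_C=6) = 14; EF_D = 14+14 = 28
ES_E = 14; EF_E = 14+15 = 29
ES_F = max(EF_A=15, EF_B=14) = 15; EF_F = 15+9 = 24
ES_G = 6; EF_G = 6+14 = 20
ES_H = 6; EF_H = 6+12 = 18
ES_I = 24; EF_I = 24+7 = 31
ES_J = max(EF_D=28, EF_E=29, EF_G=20, EF_H=18, EF_I=31) = 31; EF_J = 31+14 = 45
Expected project duration μ = 45 weeks. Critical path: A → F → I → J.

Variance along critical path = 2.778 + 4.000 + 1.778 + 4.000 = 12.556; σ = √12.556 = 3.543 weeks.
Z = (49 − 45) / 3.543 = 1.129
P(T ≤ 49) = Φ(1.129) ≈ 0.871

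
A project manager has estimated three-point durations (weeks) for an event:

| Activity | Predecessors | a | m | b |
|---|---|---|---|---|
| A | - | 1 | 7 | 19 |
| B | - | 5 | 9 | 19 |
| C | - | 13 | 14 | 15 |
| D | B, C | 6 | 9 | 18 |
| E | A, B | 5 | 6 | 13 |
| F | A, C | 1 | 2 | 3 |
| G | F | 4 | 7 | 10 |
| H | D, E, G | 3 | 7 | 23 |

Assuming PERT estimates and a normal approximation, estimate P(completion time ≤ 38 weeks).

te_A = (1 + 4·7 + 19)/6 = 48/6 = 8; σ²_A = ((19−1)/6)² = 9.000
te_B = (5 + 4·9 + 19)/6 = 60/6 = 10; σ²_B = ((19−5)/6)² = 5.444
te_C = (13 + 4·14 + 15)/6 = 84/6 = 14; σ²_C = ((15−13)/6)² = 0.111
te_D = (6 + 4·9 + 18)/6 = 60/6 = 10; σ²_D = ((18−6)/6)² = 4.000
te_E = (5 + 4·6 + 13)/6 = 42/6 = 7; σ²_E = ((13−5)/6)² = 1.778
te_F = (1 + 4·2 + 3)/6 = 12/6 = 2; σ²_F = ((3−1)/6)² = 0.111
te_G = (4 + 4·7 + 10)/6 = 42/6 = 7; σ²_G = ((10−4)/6)² = 1.000
te_H = (3 + 4·7 + 23)/6 = 54/6 = 9; σ²_H = ((23−3)/6)² = 11.111

Forward pass:
ES_A = 0; EF_A = 8
ES_B = 0; EF_B = 10
ES_C = 0; EF_C = 14
ES_D = max(EF_B=10, EF_C=14) = 14; EF_D = 14+10 = 24
ES_E = max(EF_A=8, EF_B=10) = 10; EF_E = 10+7 = 17
ES_F = max(EF_A=8, EF_C=14) = 14; EF_F = 14+2 = 16
ES_G = 16; EF_G = 16+7 = 23
ES_H = max(EF_D=24, EF_E=17, EF_G=23) = 24; EF_H = 24+9 = 33
Expected project duration μ = 33 weeks. Critical path: C → D → H.

Variance along critical path = 0.111 + 4.000 + 11.111 = 15.222; σ = √15.222 = 3.902 weeks.
Z = (38 − 33) / 3.902 = 1.282
P(T ≤ 38) = Φ(1.282) ≈ 0.900

0.900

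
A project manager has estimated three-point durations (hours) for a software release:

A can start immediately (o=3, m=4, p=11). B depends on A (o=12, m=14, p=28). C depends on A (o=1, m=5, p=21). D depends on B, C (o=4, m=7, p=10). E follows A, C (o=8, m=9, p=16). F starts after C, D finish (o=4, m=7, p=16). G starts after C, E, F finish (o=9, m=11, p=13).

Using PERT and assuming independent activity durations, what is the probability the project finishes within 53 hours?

0.943

te_A = (3 + 4·4 + 11)/6 = 30/6 = 5; σ²_A = ((11−3)/6)² = 1.778
te_B = (12 + 4·14 + 28)/6 = 96/6 = 16; σ²_B = ((28−12)/6)² = 7.111
te_C = (1 + 4·5 + 21)/6 = 42/6 = 7; σ²_C = ((21−1)/6)² = 11.111
te_D = (4 + 4·7 + 10)/6 = 42/6 = 7; σ²_D = ((10−4)/6)² = 1.000
te_E = (8 + 4·9 + 16)/6 = 60/6 = 10; σ²_E = ((16−8)/6)² = 1.778
te_F = (4 + 4·7 + 16)/6 = 48/6 = 8; σ²_F = ((16−4)/6)² = 4.000
te_G = (9 + 4·11 + 13)/6 = 66/6 = 11; σ²_G = ((13−9)/6)² = 0.444

Forward pass:
ES_A = 0; EF_A = 5
ES_B = 5; EF_B = 5+16 = 21
ES_C = 5; EF_C = 5+7 = 12
ES_D = max(EF_B=21, EF_C=12) = 21; EF_D = 21+7 = 28
ES_E = max(EF_A=5, EF_C=12) = 12; EF_E = 12+10 = 22
ES_F = max(EF_C=12, EF_D=28) = 28; EF_F = 28+8 = 36
ES_G = max(EF_C=12, EF_E=22, EF_F=36) = 36; EF_G = 36+11 = 47
Expected project duration μ = 47 hours. Critical path: A → B → D → F → G.

Variance along critical path = 1.778 + 7.111 + 1.000 + 4.000 + 0.444 = 14.333; σ = √14.333 = 3.786 hours.
Z = (53 − 47) / 3.786 = 1.585
P(T ≤ 53) = Φ(1.585) ≈ 0.943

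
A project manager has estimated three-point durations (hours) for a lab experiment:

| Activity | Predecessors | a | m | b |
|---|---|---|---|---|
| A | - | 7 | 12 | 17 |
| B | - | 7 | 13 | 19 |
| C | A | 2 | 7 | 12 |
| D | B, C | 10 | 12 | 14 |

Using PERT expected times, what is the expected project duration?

te_A = (7 + 4·12 + 17)/6 = 72/6 = 12
te_B = (7 + 4·13 + 19)/6 = 78/6 = 13
te_C = (2 + 4·7 + 12)/6 = 42/6 = 7
te_D = (10 + 4·12 + 14)/6 = 72/6 = 12

Forward pass:
ES_A = 0; EF_A = 12
ES_B = 0; EF_B = 13
ES_C = 12; EF_C = 12+7 = 19
ES_D = max(EF_B=13, EF_C=19) = 19; EF_D = 19+12 = 31
Expected project duration μ = 31 hours. Critical path: A → C → D.

31 hours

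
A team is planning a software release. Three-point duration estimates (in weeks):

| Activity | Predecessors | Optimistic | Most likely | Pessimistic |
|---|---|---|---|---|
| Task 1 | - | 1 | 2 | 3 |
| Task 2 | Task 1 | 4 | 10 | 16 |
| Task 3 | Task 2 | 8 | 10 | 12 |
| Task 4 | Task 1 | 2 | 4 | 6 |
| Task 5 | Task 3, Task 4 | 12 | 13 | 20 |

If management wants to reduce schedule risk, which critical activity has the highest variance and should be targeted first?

te_Task 1 = (1 + 4·2 + 3)/6 = 12/6 = 2; σ²_Task 1 = ((3−1)/6)² = 0.111
te_Task 2 = (4 + 4·10 + 16)/6 = 60/6 = 10; σ²_Task 2 = ((16−4)/6)² = 4.000
te_Task 3 = (8 + 4·10 + 12)/6 = 60/6 = 10; σ²_Task 3 = ((12−8)/6)² = 0.444
te_Task 4 = (2 + 4·4 + 6)/6 = 24/6 = 4; σ²_Task 4 = ((6−2)/6)² = 0.444
te_Task 5 = (12 + 4·13 + 20)/6 = 84/6 = 14; σ²_Task 5 = ((20−12)/6)² = 1.778

Forward pass:
ES_Task 1 = 0; EF_Task 1 = 2
ES_Task 2 = 2; EF_Task 2 = 2+10 = 12
ES_Task 3 = 12; EF_Task 3 = 12+10 = 22
ES_Task 4 = 2; EF_Task 4 = 2+4 = 6
ES_Task 5 = max(EF_Task 3=22, EF_Task 4=6) = 22; EF_Task 5 = 22+14 = 36
Expected project duration μ = 36 weeks. Critical path: Task 1 → Task 2 → Task 3 → Task 5.

Variances on critical path: σ²_Task 1=0.111, σ²_Task 2=4.000, σ²_Task 3=0.444, σ²_Task 5=1.778.
Largest is σ²_Task 2 = 4.000.

Task 2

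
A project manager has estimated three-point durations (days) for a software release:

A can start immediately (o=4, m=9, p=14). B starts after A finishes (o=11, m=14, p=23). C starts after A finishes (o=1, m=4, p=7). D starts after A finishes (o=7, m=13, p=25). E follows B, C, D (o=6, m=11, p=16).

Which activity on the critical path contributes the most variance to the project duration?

te_A = (4 + 4·9 + 14)/6 = 54/6 = 9; σ²_A = ((14−4)/6)² = 2.778
te_B = (11 + 4·14 + 23)/6 = 90/6 = 15; σ²_B = ((23−11)/6)² = 4.000
te_C = (1 + 4·4 + 7)/6 = 24/6 = 4; σ²_C = ((7−1)/6)² = 1.000
te_D = (7 + 4·13 + 25)/6 = 84/6 = 14; σ²_D = ((25−7)/6)² = 9.000
te_E = (6 + 4·11 + 16)/6 = 66/6 = 11; σ²_E = ((16−6)/6)² = 2.778

Forward pass:
ES_A = 0; EF_A = 9
ES_B = 9; EF_B = 9+15 = 24
ES_C = 9; EF_C = 9+4 = 13
ES_D = 9; EF_D = 9+14 = 23
ES_E = max(EF_B=24, EF_C=13, EF_D=23) = 24; EF_E = 24+11 = 35
Expected project duration μ = 35 days. Critical path: A → B → E.

Variances on critical path: σ²_A=2.778, σ²_B=4.000, σ²_E=2.778.
Largest is σ²_B = 4.000.

B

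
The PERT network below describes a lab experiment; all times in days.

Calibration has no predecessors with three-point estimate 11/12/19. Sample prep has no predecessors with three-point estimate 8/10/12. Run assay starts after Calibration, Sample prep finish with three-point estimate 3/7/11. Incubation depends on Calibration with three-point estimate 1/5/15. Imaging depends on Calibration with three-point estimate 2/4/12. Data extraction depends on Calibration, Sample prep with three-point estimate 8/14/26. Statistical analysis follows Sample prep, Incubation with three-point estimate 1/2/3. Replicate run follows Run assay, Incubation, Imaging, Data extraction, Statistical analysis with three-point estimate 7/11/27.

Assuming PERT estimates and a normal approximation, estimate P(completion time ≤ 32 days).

0.027

te_Calibration = (11 + 4·12 + 19)/6 = 78/6 = 13; σ²_Calibration = ((19−11)/6)² = 1.778
te_Sample prep = (8 + 4·10 + 12)/6 = 60/6 = 10; σ²_Sample prep = ((12−8)/6)² = 0.444
te_Run assay = (3 + 4·7 + 11)/6 = 42/6 = 7; σ²_Run assay = ((11−3)/6)² = 1.778
te_Incubation = (1 + 4·5 + 15)/6 = 36/6 = 6; σ²_Incubation = ((15−1)/6)² = 5.444
te_Imaging = (2 + 4·4 + 12)/6 = 30/6 = 5; σ²_Imaging = ((12−2)/6)² = 2.778
te_Data extraction = (8 + 4·14 + 26)/6 = 90/6 = 15; σ²_Data extraction = ((26−8)/6)² = 9.000
te_Statistical analysis = (1 + 4·2 + 3)/6 = 12/6 = 2; σ²_Statistical analysis = ((3−1)/6)² = 0.111
te_Replicate run = (7 + 4·11 + 27)/6 = 78/6 = 13; σ²_Replicate run = ((27−7)/6)² = 11.111

Forward pass:
ES_Calibration = 0; EF_Calibration = 13
ES_Sample prep = 0; EF_Sample prep = 10
ES_Run assay = max(EF_Calibration=13, EF_Sample prep=10) = 13; EF_Run assay = 13+7 = 20
ES_Incubation = 13; EF_Incubation = 13+6 = 19
ES_Imaging = 13; EF_Imaging = 13+5 = 18
ES_Data extraction = max(EF_Calibration=13, EF_Sample prep=10) = 13; EF_Data extraction = 13+15 = 28
ES_Statistical analysis = max(EF_Sample prep=10, EF_Incubation=19) = 19; EF_Statistical analysis = 19+2 = 21
ES_Replicate run = max(EF_Run assay=20, EF_Incubation=19, EF_Imaging=18, EF_Data extraction=28, EF_Statistical analysis=21) = 28; EF_Replicate run = 28+13 = 41
Expected project duration μ = 41 days. Critical path: Calibration → Data extraction → Replicate run.

Variance along critical path = 1.778 + 9.000 + 11.111 = 21.889; σ = √21.889 = 4.679 days.
Z = (32 − 41) / 4.679 = -1.924
P(T ≤ 32) = Φ(-1.924) ≈ 0.027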